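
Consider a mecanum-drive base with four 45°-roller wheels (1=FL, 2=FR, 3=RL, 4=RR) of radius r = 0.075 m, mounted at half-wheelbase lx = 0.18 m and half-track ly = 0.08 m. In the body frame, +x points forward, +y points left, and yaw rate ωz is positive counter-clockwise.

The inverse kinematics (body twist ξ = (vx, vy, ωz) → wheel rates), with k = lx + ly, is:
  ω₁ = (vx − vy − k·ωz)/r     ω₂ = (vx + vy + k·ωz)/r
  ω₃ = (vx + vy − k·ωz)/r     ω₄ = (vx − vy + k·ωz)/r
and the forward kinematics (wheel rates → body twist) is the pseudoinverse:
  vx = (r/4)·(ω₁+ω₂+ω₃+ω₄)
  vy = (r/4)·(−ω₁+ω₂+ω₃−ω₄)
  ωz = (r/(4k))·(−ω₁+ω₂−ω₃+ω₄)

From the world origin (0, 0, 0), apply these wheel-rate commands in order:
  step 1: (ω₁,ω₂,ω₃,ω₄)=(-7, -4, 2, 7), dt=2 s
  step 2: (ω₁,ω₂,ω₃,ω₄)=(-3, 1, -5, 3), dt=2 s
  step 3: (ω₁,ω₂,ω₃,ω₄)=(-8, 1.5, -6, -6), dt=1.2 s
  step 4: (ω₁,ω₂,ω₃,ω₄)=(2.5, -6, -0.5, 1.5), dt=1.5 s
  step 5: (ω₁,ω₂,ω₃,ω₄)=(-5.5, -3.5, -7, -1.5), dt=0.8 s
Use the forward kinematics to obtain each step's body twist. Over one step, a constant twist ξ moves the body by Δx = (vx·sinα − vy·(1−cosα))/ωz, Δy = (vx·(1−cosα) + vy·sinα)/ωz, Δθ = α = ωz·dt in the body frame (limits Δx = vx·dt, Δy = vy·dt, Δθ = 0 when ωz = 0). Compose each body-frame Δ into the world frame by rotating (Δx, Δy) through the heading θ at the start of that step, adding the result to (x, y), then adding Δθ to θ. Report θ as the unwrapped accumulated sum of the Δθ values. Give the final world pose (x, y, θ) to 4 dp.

step 1: ξ=(vx,vy,ωz)=(-0.0375, -0.0375, 0.5769), dt=2.0 → body Δ=(-0.0208, -0.0981, 1.1538) → world pose (-0.0208, -0.0981, 1.1538)
step 2: ξ=(vx,vy,ωz)=(-0.0750, -0.0750, 0.8654), dt=2.0 → body Δ=(0.0149, -0.1860, 1.7308) → world pose (0.1554, -0.1598, 2.8846)
step 3: ξ=(vx,vy,ωz)=(-0.3469, 0.1781, 0.6851), dt=1.2 → body Δ=(-0.4539, 0.0288, 0.8221) → world pose (0.5871, -0.3030, 3.7067)
step 4: ξ=(vx,vy,ωz)=(-0.0469, -0.1969, -0.4687), dt=1.5 → body Δ=(-0.1643, -0.2479, -0.7031) → world pose (0.5931, -0.0057, 3.0036)
step 5: ξ=(vx,vy,ωz)=(-0.3281, -0.0656, 0.5409), dt=0.8 → body Δ=(-0.2432, -0.1068, 0.4327) → world pose (0.8487, 0.0666, 3.4363)

(0.8487, 0.0666, 3.4363)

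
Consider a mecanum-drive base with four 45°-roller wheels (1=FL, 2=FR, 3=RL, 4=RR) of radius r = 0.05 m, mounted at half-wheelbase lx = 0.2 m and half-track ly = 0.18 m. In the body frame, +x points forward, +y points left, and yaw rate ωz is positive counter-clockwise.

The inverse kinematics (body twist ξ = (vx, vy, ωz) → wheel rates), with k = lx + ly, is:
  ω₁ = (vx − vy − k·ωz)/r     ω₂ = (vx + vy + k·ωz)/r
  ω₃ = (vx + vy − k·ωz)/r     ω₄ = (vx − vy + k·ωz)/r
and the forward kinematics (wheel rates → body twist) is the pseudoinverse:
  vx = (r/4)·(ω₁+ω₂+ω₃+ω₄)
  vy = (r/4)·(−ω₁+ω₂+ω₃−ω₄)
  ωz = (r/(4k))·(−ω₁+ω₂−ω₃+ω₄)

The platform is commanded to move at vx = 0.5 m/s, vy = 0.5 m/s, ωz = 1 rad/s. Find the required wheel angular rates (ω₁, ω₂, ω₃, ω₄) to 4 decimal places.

(-7.6000, 27.6000, 12.4000, 7.6000)

k = lx + ly = 0.2 + 0.18 = 0.3800;  k·ωz = 0.3800·1 = 0.3800
ω₁ (FL) = (vx − vy − k·ωz)/r = -0.3800/0.05 = -7.6000
ω₂ (FR) = (vx + vy + k·ωz)/r = 1.3800/0.05 = 27.6000
ω₃ (RL) = (vx + vy − k·ωz)/r = 0.6200/0.05 = 12.4000
ω₄ (RR) = (vx − vy + k·ωz)/r = 0.3800/0.05 = 7.6000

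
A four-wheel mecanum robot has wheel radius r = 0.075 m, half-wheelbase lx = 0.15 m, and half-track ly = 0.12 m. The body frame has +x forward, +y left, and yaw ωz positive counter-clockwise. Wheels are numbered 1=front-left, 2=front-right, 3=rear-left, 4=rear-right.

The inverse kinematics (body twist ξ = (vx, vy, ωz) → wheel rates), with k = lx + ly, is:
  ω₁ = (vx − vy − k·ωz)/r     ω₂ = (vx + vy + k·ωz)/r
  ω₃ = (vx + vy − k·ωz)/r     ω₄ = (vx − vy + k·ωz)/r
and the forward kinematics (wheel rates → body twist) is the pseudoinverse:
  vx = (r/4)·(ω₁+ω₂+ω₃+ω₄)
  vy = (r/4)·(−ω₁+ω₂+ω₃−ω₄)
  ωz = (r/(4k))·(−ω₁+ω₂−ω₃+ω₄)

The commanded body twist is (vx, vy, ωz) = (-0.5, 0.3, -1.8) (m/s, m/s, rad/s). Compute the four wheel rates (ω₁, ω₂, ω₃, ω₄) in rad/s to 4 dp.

(-4.1867, -9.1467, 3.8133, -17.1467)

k = lx + ly = 0.15 + 0.12 = 0.2700;  k·ωz = 0.2700·-1.8 = -0.4860
ω₁ (FL) = (vx − vy − k·ωz)/r = -0.3140/0.075 = -4.1867
ω₂ (FR) = (vx + vy + k·ωz)/r = -0.6860/0.075 = -9.1467
ω₃ (RL) = (vx + vy − k·ωz)/r = 0.2860/0.075 = 3.8133
ω₄ (RR) = (vx − vy + k·ωz)/r = -1.2860/0.075 = -17.1467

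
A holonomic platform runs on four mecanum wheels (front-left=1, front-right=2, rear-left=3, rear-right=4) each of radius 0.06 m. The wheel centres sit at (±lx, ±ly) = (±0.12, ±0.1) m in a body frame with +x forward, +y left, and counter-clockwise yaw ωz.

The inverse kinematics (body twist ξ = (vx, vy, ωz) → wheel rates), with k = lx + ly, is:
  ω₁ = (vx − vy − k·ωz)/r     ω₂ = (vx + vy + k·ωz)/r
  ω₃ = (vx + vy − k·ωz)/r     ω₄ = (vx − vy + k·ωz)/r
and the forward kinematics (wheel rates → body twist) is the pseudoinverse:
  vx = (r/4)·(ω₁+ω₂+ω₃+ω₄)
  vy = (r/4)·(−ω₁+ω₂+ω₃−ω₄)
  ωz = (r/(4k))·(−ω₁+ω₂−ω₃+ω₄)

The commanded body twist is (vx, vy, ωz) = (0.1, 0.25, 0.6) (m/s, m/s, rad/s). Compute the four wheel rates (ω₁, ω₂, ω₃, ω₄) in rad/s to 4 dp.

(-4.7000, 8.0333, 3.6333, -0.3000)

k = lx + ly = 0.12 + 0.1 = 0.2200;  k·ωz = 0.2200·0.6 = 0.1320
ω₁ (FL) = (vx − vy − k·ωz)/r = -0.2820/0.06 = -4.7000
ω₂ (FR) = (vx + vy + k·ωz)/r = 0.4820/0.06 = 8.0333
ω₃ (RL) = (vx + vy − k·ωz)/r = 0.2180/0.06 = 3.6333
ω₄ (RR) = (vx − vy + k·ωz)/r = -0.0180/0.06 = -0.3000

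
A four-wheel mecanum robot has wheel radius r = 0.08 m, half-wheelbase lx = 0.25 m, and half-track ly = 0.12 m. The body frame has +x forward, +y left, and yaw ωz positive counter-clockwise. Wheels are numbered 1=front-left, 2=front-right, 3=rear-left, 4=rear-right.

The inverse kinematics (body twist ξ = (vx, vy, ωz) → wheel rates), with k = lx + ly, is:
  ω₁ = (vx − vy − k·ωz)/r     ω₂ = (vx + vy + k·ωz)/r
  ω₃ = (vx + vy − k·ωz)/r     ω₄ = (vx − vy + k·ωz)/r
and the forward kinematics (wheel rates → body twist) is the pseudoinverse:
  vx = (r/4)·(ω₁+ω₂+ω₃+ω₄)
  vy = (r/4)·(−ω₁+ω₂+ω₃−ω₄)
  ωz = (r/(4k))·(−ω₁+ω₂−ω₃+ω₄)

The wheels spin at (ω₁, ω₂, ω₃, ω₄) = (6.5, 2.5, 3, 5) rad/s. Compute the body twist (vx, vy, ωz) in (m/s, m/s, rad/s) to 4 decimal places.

k = lx + ly = 0.25 + 0.12 = 0.3700
ω₁+ω₂+ω₃+ω₄ = 17.0000  →  vx = (0.08/4)·17.0000 = 0.3400
−ω₁+ω₂+ω₃−ω₄ = -6.0000  →  vy = (0.08/4)·-6.0000 = -0.1200
−ω₁+ω₂−ω₃+ω₄ = -2.0000  →  ωz = (0.08/1.4800)·-2.0000 = -0.1081

(0.3400, -0.1200, -0.1081)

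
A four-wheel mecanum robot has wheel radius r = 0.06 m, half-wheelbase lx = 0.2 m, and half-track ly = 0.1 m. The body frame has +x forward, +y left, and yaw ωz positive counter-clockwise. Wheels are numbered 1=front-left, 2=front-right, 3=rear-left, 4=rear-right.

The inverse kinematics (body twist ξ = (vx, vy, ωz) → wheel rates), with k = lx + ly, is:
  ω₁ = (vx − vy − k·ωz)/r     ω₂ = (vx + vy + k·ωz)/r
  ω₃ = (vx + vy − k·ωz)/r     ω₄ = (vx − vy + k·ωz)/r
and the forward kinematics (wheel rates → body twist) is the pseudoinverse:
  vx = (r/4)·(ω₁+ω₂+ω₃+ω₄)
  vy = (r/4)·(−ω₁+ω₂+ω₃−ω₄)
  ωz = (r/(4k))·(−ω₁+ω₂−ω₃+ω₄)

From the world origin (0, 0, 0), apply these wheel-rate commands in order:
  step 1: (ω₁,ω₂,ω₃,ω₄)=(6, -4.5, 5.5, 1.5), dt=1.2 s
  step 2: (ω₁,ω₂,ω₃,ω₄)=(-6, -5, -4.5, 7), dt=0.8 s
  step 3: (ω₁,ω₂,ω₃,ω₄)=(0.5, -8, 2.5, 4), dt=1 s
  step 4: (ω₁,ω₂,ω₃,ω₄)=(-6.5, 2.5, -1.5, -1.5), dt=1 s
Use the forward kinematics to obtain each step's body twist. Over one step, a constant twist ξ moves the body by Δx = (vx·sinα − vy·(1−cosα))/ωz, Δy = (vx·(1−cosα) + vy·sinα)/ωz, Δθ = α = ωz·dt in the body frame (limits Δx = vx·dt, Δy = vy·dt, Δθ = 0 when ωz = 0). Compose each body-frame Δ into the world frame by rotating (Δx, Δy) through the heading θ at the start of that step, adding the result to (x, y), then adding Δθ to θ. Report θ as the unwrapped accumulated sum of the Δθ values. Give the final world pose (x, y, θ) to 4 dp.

step 1: ξ=(vx,vy,ωz)=(0.1275, -0.0975, -0.7250), dt=1.2 → body Δ=(0.0867, -0.1653, -0.8700) → world pose (0.0867, -0.1653, -0.8700)
step 2: ξ=(vx,vy,ωz)=(-0.1275, -0.1575, 0.6250), dt=0.8 → body Δ=(-0.0670, -0.1458, 0.5000) → world pose (-0.0680, -0.2081, -0.3700)
step 3: ξ=(vx,vy,ωz)=(-0.0150, -0.1500, -0.3500), dt=1.0 → body Δ=(-0.0407, -0.1444, -0.3500) → world pose (-0.1581, -0.3280, -0.7200)
step 4: ξ=(vx,vy,ωz)=(-0.1050, 0.1350, 0.4500), dt=1.0 → body Δ=(-0.1314, 0.1073, 0.4500) → world pose (-0.1861, -0.1607, -0.2700)

(-0.1861, -0.1607, -0.2700)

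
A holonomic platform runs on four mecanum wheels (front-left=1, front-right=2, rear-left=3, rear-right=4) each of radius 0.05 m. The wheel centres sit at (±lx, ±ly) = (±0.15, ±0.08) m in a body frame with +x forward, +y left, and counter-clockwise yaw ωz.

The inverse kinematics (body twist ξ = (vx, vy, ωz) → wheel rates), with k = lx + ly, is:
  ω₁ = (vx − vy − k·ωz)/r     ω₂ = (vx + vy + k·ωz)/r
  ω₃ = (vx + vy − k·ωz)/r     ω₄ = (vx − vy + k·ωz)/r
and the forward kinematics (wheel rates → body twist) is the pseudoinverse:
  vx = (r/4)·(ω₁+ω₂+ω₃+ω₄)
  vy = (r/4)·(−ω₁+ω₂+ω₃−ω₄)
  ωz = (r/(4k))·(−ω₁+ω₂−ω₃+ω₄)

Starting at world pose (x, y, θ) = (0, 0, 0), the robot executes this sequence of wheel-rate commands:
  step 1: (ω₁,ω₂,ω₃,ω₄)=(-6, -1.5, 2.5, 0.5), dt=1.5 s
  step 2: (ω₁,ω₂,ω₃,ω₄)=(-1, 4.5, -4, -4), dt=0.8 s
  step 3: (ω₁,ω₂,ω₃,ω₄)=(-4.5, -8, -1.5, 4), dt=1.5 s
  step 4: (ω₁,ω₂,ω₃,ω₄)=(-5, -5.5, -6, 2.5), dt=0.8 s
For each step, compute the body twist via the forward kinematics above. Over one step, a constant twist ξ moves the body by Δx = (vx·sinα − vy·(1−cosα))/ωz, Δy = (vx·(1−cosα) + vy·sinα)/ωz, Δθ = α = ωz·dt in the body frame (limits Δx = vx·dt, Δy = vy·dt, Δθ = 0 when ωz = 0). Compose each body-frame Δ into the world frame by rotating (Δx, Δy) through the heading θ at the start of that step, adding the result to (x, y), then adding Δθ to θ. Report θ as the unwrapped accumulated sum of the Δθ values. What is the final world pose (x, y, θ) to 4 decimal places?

step 1: ξ=(vx,vy,ωz)=(-0.0563, 0.0813, 0.1359), dt=1.5 → body Δ=(-0.0962, 0.1125, 0.2038) → world pose (-0.0962, 0.1125, 0.2038)
step 2: ξ=(vx,vy,ωz)=(-0.0563, 0.0688, 0.2989), dt=0.8 → body Δ=(-0.0511, 0.0491, 0.2391) → world pose (-0.1562, 0.1502, 0.4429)
step 3: ξ=(vx,vy,ωz)=(-0.1250, -0.1125, 0.1087), dt=1.5 → body Δ=(-0.1729, -0.1833, 0.1630) → world pose (-0.2339, -0.0895, 0.6060)
step 4: ξ=(vx,vy,ωz)=(-0.1750, -0.1125, 0.4348), dt=0.8 → body Δ=(-0.1217, -0.1123, 0.3478) → world pose (-0.2700, -0.2511, 0.9538)

(-0.2700, -0.2511, 0.9538)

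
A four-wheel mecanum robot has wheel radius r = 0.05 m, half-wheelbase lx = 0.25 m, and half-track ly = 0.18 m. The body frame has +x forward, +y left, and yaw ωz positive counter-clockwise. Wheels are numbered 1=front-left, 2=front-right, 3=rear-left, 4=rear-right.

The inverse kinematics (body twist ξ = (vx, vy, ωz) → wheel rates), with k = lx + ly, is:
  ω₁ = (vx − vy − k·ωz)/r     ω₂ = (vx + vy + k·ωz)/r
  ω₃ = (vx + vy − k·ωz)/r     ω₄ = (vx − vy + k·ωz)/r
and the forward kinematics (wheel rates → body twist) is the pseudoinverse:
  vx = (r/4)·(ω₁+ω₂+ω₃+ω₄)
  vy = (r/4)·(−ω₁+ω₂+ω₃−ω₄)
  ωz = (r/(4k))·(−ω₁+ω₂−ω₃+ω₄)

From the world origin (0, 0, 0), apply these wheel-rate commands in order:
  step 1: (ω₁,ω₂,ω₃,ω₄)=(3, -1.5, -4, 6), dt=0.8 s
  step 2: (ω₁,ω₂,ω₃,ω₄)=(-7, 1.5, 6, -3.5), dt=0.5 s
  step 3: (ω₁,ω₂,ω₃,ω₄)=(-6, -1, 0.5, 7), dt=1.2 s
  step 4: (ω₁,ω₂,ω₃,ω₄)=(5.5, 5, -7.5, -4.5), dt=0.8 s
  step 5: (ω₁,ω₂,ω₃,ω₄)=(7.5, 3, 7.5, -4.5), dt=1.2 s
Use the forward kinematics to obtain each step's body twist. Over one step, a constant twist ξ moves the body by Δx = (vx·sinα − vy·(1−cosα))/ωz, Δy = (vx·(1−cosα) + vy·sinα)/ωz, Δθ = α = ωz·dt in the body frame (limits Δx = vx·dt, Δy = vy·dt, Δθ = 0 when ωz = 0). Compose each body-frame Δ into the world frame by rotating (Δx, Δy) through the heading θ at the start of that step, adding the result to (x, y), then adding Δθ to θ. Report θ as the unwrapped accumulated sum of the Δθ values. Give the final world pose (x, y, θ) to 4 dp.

(0.1917, 0.0730, -0.0029)

step 1: ξ=(vx,vy,ωz)=(0.0438, -0.1813, 0.1599), dt=0.8 → body Δ=(0.0442, -0.1424, 0.1279) → world pose (0.0442, -0.1424, 0.1279)
step 2: ξ=(vx,vy,ωz)=(-0.0375, 0.2250, -0.0291), dt=0.5 → body Δ=(-0.0179, 0.1126, -0.0145) → world pose (0.0120, -0.0329, 0.1134)
step 3: ξ=(vx,vy,ωz)=(0.0062, -0.0187, 0.3343), dt=1.2 → body Δ=(0.0118, -0.0204, 0.4012) → world pose (0.0260, -0.0519, 0.5145)
step 4: ξ=(vx,vy,ωz)=(-0.0187, -0.0438, 0.0727), dt=0.8 → body Δ=(-0.0140, -0.0354, 0.0581) → world pose (0.0313, -0.0896, 0.5727)
step 5: ξ=(vx,vy,ωz)=(0.1688, 0.0938, -0.4797), dt=1.2 → body Δ=(0.2230, 0.0497, -0.5756) → world pose (0.1917, 0.0730, -0.0029)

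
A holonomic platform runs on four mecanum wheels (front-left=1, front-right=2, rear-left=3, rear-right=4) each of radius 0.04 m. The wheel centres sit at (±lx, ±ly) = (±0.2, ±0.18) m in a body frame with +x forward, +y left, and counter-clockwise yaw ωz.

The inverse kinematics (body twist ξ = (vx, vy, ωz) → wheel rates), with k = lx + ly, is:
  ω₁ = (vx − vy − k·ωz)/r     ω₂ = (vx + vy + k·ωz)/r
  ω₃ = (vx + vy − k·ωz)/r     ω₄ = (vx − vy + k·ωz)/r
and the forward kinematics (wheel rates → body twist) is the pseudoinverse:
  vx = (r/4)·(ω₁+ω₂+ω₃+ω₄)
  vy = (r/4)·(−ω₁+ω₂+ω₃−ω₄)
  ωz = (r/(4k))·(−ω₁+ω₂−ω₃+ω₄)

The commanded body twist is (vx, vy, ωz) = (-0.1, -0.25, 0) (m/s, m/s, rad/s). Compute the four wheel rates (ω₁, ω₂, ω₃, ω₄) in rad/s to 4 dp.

k = lx + ly = 0.2 + 0.18 = 0.3800;  k·ωz = 0.3800·0 = 0.0000
ω₁ (FL) = (vx − vy − k·ωz)/r = 0.1500/0.04 = 3.7500
ω₂ (FR) = (vx + vy + k·ωz)/r = -0.3500/0.04 = -8.7500
ω₃ (RL) = (vx + vy − k·ωz)/r = -0.3500/0.04 = -8.7500
ω₄ (RR) = (vx − vy + k·ωz)/r = 0.1500/0.04 = 3.7500

(3.7500, -8.7500, -8.7500, 3.7500)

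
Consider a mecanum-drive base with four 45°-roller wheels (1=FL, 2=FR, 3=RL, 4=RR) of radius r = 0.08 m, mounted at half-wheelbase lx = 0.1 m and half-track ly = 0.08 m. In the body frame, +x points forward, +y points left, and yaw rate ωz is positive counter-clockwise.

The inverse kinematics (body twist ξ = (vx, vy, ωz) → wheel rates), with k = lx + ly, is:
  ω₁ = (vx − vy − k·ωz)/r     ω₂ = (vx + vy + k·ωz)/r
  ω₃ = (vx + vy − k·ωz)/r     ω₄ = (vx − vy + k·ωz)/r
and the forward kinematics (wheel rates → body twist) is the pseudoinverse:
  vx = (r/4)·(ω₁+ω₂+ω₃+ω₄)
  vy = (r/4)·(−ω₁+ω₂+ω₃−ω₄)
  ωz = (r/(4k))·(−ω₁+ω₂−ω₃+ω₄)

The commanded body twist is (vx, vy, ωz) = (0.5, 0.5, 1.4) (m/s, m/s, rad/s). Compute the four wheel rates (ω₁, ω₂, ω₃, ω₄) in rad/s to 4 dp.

(-3.1500, 15.6500, 9.3500, 3.1500)

k = lx + ly = 0.1 + 0.08 = 0.1800;  k·ωz = 0.1800·1.4 = 0.2520
ω₁ (FL) = (vx − vy − k·ωz)/r = -0.2520/0.08 = -3.1500
ω₂ (FR) = (vx + vy + k·ωz)/r = 1.2520/0.08 = 15.6500
ω₃ (RL) = (vx + vy − k·ωz)/r = 0.7480/0.08 = 9.3500
ω₄ (RR) = (vx − vy + k·ωz)/r = 0.2520/0.08 = 3.1500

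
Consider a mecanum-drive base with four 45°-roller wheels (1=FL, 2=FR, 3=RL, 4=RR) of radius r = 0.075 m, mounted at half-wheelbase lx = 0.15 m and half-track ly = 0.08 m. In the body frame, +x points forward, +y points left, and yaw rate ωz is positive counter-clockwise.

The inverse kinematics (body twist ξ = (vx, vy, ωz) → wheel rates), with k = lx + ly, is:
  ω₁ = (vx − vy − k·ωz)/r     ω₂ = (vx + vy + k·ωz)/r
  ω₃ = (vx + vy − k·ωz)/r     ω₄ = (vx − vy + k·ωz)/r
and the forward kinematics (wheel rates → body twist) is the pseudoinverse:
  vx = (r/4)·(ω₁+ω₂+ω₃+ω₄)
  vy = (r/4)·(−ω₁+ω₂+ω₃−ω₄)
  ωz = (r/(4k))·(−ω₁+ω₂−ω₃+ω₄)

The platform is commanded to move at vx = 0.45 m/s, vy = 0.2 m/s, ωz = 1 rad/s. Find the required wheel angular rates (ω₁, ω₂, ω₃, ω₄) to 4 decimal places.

(0.2667, 11.7333, 5.6000, 6.4000)

k = lx + ly = 0.15 + 0.08 = 0.2300;  k·ωz = 0.2300·1 = 0.2300
ω₁ (FL) = (vx − vy − k·ωz)/r = 0.0200/0.075 = 0.2667
ω₂ (FR) = (vx + vy + k·ωz)/r = 0.8800/0.075 = 11.7333
ω₃ (RL) = (vx + vy − k·ωz)/r = 0.4200/0.075 = 5.6000
ω₄ (RR) = (vx − vy + k·ωz)/r = 0.4800/0.075 = 6.4000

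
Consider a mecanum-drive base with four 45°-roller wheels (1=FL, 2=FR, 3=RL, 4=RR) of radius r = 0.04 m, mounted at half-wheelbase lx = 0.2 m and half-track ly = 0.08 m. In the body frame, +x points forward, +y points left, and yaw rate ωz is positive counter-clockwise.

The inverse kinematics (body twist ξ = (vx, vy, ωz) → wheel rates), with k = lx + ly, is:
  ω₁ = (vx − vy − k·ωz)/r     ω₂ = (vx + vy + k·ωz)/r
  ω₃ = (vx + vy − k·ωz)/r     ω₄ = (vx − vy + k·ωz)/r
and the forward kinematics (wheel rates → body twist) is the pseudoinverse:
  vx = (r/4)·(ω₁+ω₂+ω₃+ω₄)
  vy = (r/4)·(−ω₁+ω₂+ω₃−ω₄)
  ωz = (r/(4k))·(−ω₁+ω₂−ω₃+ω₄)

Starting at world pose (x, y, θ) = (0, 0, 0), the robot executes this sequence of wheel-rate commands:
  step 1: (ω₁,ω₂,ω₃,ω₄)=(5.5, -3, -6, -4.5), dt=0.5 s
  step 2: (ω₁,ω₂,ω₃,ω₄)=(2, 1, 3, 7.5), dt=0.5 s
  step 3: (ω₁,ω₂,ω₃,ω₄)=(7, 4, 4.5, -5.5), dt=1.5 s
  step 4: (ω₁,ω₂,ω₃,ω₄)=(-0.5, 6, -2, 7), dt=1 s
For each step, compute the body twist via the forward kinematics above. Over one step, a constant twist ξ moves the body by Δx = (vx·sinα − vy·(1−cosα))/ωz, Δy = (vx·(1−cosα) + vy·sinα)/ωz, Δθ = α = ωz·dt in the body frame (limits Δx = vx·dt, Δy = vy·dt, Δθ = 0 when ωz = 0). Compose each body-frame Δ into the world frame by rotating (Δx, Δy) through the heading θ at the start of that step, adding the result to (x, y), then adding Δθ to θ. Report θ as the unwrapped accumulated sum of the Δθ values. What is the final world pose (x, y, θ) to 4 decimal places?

step 1: ξ=(vx,vy,ωz)=(-0.0800, -0.1000, -0.2500), dt=0.5 → body Δ=(-0.0430, -0.0474, -0.1250) → world pose (-0.0430, -0.0474, -0.1250)
step 2: ξ=(vx,vy,ωz)=(0.1350, -0.0550, 0.1250), dt=0.5 → body Δ=(0.0683, -0.0254, 0.0625) → world pose (0.0216, -0.0811, -0.0625)
step 3: ξ=(vx,vy,ωz)=(0.1000, 0.0700, -0.4643), dt=1.5 → body Δ=(0.1733, 0.0466, -0.6964) → world pose (0.1974, -0.0454, -0.7589)
step 4: ξ=(vx,vy,ωz)=(0.1050, -0.0250, 0.5536), dt=1.0 → body Δ=(0.1065, 0.0046, 0.5536) → world pose (0.2778, -0.1154, -0.2054)

(0.2778, -0.1154, -0.2054)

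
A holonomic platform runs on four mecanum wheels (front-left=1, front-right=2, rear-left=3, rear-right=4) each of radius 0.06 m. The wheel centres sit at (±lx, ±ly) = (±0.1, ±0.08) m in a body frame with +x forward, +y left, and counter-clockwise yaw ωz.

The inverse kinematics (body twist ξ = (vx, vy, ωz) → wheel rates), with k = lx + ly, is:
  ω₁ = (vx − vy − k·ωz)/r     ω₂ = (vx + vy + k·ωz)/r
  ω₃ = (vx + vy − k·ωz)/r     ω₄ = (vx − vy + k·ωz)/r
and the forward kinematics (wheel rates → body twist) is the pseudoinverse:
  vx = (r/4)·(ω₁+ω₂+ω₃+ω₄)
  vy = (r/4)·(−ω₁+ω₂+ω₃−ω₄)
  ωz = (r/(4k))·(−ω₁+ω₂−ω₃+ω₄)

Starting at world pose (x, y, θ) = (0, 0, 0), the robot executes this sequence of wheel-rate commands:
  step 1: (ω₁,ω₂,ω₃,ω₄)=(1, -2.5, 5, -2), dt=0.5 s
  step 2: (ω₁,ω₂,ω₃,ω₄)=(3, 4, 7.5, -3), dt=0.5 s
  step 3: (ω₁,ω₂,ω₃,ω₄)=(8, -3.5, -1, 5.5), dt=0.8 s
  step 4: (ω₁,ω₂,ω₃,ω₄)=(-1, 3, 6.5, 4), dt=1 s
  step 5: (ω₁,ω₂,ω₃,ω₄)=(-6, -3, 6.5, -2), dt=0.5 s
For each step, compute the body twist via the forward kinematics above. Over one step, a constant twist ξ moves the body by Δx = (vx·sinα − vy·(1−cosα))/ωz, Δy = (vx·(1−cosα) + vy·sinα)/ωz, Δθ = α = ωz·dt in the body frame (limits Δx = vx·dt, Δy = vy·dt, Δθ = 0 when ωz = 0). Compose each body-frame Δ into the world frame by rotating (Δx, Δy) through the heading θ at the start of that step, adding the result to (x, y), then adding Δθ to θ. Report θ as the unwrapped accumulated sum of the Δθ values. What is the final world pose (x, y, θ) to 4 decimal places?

step 1: ξ=(vx,vy,ωz)=(0.0225, 0.0525, -0.8750), dt=0.5 → body Δ=(0.0165, 0.0230, -0.4375) → world pose (0.0165, 0.0230, -0.4375)
step 2: ξ=(vx,vy,ωz)=(0.1725, 0.1725, -0.7917), dt=0.5 → body Δ=(0.1009, 0.0672, -0.3958) → world pose (0.1364, 0.0411, -0.8333)
step 3: ξ=(vx,vy,ωz)=(0.1350, -0.2700, -0.4167), dt=0.8 → body Δ=(0.0703, -0.2299, -0.3333) → world pose (0.0135, -0.1655, -1.1667)
step 4: ξ=(vx,vy,ωz)=(0.1875, 0.0975, 0.1250), dt=1.0 → body Δ=(0.1809, 0.1089, 0.1250) → world pose (0.1848, -0.2890, -1.0417)
step 5: ξ=(vx,vy,ωz)=(-0.0675, 0.1725, -0.4583), dt=0.5 → body Δ=(-0.0236, 0.0893, -0.2292) → world pose (0.2501, -0.2235, -1.2708)

(0.2501, -0.2235, -1.2708)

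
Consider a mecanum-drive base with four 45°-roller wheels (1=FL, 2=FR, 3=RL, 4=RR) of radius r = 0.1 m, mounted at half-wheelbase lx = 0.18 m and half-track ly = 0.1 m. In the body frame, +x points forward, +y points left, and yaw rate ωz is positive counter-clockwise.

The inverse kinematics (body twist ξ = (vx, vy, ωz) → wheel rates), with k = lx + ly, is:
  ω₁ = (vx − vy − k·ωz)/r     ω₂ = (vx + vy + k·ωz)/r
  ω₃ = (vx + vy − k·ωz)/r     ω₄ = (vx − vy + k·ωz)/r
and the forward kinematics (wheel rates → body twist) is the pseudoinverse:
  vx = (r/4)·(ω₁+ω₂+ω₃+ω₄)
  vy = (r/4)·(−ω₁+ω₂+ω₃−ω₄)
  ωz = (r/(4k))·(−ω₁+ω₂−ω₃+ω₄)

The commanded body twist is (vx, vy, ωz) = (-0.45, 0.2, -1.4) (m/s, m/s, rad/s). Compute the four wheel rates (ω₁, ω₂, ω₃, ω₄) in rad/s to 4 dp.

k = lx + ly = 0.18 + 0.1 = 0.2800;  k·ωz = 0.2800·-1.4 = -0.3920
ω₁ (FL) = (vx − vy − k·ωz)/r = -0.2580/0.1 = -2.5800
ω₂ (FR) = (vx + vy + k·ωz)/r = -0.6420/0.1 = -6.4200
ω₃ (RL) = (vx + vy − k·ωz)/r = 0.1420/0.1 = 1.4200
ω₄ (RR) = (vx − vy + k·ωz)/r = -1.0420/0.1 = -10.4200

(-2.5800, -6.4200, 1.4200, -10.4200)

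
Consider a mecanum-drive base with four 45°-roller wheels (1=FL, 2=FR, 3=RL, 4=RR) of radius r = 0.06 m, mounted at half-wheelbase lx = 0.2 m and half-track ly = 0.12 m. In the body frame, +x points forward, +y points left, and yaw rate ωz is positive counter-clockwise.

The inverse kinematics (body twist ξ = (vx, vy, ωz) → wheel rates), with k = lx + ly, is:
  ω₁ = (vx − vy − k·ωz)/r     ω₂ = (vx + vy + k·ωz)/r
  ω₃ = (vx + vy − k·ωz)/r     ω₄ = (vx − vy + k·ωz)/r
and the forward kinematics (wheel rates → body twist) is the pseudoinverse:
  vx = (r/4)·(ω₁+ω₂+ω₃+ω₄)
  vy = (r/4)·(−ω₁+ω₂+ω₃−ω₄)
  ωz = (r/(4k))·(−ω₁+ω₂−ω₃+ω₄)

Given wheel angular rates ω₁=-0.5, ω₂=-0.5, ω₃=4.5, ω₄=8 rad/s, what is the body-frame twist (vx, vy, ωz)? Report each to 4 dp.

(0.1725, -0.0525, 0.1641)

k = lx + ly = 0.2 + 0.12 = 0.3200
ω₁+ω₂+ω₃+ω₄ = 11.5000  →  vx = (0.06/4)·11.5000 = 0.1725
−ω₁+ω₂+ω₃−ω₄ = -3.5000  →  vy = (0.06/4)·-3.5000 = -0.0525
−ω₁+ω₂−ω₃+ω₄ = 3.5000  →  ωz = (0.06/1.2800)·3.5000 = 0.1641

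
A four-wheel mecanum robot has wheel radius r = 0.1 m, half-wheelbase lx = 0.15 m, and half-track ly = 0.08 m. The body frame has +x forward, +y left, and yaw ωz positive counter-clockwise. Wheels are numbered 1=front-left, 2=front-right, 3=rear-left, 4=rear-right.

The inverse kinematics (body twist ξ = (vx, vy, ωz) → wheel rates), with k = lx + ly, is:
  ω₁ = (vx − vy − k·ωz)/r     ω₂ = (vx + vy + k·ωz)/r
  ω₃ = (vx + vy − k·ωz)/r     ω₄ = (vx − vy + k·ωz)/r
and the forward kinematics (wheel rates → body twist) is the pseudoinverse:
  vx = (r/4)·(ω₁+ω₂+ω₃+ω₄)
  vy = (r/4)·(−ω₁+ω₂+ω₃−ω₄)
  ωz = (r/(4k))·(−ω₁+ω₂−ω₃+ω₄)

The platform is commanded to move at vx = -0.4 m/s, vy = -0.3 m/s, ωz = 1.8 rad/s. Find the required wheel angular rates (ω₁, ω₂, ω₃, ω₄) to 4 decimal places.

(-5.1400, -2.8600, -11.1400, 3.1400)

k = lx + ly = 0.15 + 0.08 = 0.2300;  k·ωz = 0.2300·1.8 = 0.4140
ω₁ (FL) = (vx − vy − k·ωz)/r = -0.5140/0.1 = -5.1400
ω₂ (FR) = (vx + vy + k·ωz)/r = -0.2860/0.1 = -2.8600
ω₃ (RL) = (vx + vy − k·ωz)/r = -1.1140/0.1 = -11.1400
ω₄ (RR) = (vx − vy + k·ωz)/r = 0.3140/0.1 = 3.1400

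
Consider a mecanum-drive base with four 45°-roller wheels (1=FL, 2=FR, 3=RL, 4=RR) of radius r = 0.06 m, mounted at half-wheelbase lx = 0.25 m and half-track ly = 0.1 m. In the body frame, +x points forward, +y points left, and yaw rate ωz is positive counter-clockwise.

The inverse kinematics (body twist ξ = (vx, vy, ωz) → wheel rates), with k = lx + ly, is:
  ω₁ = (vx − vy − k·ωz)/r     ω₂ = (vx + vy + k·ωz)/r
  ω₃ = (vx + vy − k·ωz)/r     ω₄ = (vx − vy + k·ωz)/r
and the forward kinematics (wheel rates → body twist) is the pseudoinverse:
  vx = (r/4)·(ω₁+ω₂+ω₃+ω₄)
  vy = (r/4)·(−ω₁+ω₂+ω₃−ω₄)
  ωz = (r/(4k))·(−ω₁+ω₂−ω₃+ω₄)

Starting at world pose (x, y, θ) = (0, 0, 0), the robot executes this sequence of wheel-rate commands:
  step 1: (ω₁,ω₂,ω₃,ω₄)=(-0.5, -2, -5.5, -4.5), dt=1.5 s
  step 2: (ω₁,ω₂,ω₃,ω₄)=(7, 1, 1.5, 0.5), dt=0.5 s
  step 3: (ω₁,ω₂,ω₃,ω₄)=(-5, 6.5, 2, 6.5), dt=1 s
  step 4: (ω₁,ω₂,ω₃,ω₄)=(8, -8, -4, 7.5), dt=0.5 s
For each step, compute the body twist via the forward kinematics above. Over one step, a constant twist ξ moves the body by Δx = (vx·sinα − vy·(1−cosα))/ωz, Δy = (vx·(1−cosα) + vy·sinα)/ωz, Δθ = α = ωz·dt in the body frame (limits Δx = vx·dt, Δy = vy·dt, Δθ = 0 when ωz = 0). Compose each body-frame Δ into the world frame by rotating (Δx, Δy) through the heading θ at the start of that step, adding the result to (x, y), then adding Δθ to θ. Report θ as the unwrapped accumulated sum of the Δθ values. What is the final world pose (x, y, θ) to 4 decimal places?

(0.0313, -0.1454, 0.4071)

step 1: ξ=(vx,vy,ωz)=(-0.1875, -0.0375, -0.0214), dt=1.5 → body Δ=(-0.2821, -0.0517, -0.0321) → world pose (-0.2821, -0.0517, -0.0321)
step 2: ξ=(vx,vy,ωz)=(0.1500, -0.0750, -0.3000), dt=0.5 → body Δ=(0.0719, -0.0430, -0.1500) → world pose (-0.2116, -0.0970, -0.1821)
step 3: ξ=(vx,vy,ωz)=(0.1500, 0.1050, 0.6857), dt=1.0 → body Δ=(0.1039, 0.1464, 0.6857) → world pose (-0.0829, 0.0282, 0.5036)
step 4: ξ=(vx,vy,ωz)=(0.0525, -0.4125, -0.1929), dt=0.5 → body Δ=(0.0163, -0.2072, -0.0964) → world pose (0.0313, -0.1454, 0.4071)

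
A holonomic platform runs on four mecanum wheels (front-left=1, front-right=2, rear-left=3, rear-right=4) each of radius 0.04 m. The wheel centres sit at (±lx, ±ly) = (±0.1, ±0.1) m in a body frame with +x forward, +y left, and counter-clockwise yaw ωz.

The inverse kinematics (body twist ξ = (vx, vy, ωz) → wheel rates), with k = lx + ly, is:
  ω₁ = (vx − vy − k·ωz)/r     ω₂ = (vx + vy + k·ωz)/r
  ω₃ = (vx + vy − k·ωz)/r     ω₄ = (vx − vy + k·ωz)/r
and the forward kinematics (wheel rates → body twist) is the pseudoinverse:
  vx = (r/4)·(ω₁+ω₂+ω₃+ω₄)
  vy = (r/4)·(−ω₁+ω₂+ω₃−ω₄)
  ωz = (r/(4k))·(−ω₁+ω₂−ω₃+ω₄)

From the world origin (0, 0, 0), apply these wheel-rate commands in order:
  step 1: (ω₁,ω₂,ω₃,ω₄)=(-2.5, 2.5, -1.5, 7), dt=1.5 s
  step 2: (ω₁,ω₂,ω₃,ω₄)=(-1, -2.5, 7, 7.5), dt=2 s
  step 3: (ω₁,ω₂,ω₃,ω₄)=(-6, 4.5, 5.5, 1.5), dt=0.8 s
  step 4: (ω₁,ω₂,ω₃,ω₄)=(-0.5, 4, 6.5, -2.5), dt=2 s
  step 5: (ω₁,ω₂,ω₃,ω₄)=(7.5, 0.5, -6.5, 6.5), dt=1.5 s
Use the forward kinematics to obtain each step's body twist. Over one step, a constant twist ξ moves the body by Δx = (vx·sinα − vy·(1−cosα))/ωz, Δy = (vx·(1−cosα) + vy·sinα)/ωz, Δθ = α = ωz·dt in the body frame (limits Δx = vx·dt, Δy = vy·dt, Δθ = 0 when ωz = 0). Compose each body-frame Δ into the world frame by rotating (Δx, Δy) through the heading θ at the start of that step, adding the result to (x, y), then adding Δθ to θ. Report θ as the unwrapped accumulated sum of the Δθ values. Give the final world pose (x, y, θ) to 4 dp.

(0.3546, 0.4482, 1.1725)

step 1: ξ=(vx,vy,ωz)=(0.0550, -0.0350, 0.6750), dt=1.5 → body Δ=(0.0935, -0.0057, 1.0125) → world pose (0.0935, -0.0057, 1.0125)
step 2: ξ=(vx,vy,ωz)=(0.1100, -0.0200, -0.0500), dt=2.0 → body Δ=(0.2176, -0.0509, -0.1000) → world pose (0.2520, 0.1520, 0.9125)
step 3: ξ=(vx,vy,ωz)=(0.0550, 0.1450, 0.3250), dt=0.8 → body Δ=(0.0285, 0.1204, 0.2600) → world pose (0.1742, 0.2482, 1.1725)
step 4: ξ=(vx,vy,ωz)=(0.0750, 0.1350, -0.2250), dt=2.0 → body Δ=(0.2047, 0.2278, -0.4500) → world pose (0.0436, 0.5252, 0.7225)
step 5: ξ=(vx,vy,ωz)=(0.0800, -0.2000, 0.3000), dt=1.5 → body Δ=(0.1824, -0.2634, 0.4500) → world pose (0.3546, 0.4482, 1.1725)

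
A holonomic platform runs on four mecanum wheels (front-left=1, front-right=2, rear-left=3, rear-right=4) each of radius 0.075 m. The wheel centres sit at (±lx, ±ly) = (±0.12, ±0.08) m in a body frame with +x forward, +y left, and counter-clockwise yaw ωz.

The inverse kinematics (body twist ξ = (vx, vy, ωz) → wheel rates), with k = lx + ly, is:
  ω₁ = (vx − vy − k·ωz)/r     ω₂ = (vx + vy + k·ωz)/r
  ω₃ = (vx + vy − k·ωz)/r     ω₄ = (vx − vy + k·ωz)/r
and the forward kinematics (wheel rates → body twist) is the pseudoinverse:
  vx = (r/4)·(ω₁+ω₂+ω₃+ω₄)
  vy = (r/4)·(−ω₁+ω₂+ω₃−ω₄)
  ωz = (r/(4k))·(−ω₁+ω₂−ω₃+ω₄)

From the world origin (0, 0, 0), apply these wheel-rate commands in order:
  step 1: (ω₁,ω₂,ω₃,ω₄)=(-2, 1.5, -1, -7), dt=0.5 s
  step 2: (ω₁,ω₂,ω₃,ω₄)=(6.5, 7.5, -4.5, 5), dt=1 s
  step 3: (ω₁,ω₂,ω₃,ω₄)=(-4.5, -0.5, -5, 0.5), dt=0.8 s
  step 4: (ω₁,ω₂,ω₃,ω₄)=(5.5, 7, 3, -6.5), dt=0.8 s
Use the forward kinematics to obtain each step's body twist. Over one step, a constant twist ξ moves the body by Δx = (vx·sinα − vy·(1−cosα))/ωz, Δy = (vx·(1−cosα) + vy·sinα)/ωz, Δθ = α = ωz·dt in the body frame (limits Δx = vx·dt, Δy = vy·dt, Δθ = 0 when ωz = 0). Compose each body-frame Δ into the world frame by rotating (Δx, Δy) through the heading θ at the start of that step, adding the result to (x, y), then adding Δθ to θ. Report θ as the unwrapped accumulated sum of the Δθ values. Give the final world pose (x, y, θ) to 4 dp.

step 1: ξ=(vx,vy,ωz)=(-0.1594, 0.1781, -0.2344), dt=0.5 → body Δ=(-0.0743, 0.0935, -0.1172) → world pose (-0.0743, 0.0935, -0.1172)
step 2: ξ=(vx,vy,ωz)=(0.2719, -0.1594, 0.9844), dt=1.0 → body Δ=(0.3024, -0.0115, 0.9844) → world pose (0.2246, 0.0467, 0.8672)
step 3: ξ=(vx,vy,ωz)=(-0.1781, -0.0281, 0.8906), dt=0.8 → body Δ=(-0.1231, -0.0693, 0.7125) → world pose (0.1979, -0.0919, 1.5797)
step 4: ξ=(vx,vy,ωz)=(0.1688, 0.2062, -0.7500), dt=0.8 → body Δ=(0.1751, 0.1160, -0.6000) → world pose (0.0803, 0.0821, 0.9797)

(0.0803, 0.0821, 0.9797)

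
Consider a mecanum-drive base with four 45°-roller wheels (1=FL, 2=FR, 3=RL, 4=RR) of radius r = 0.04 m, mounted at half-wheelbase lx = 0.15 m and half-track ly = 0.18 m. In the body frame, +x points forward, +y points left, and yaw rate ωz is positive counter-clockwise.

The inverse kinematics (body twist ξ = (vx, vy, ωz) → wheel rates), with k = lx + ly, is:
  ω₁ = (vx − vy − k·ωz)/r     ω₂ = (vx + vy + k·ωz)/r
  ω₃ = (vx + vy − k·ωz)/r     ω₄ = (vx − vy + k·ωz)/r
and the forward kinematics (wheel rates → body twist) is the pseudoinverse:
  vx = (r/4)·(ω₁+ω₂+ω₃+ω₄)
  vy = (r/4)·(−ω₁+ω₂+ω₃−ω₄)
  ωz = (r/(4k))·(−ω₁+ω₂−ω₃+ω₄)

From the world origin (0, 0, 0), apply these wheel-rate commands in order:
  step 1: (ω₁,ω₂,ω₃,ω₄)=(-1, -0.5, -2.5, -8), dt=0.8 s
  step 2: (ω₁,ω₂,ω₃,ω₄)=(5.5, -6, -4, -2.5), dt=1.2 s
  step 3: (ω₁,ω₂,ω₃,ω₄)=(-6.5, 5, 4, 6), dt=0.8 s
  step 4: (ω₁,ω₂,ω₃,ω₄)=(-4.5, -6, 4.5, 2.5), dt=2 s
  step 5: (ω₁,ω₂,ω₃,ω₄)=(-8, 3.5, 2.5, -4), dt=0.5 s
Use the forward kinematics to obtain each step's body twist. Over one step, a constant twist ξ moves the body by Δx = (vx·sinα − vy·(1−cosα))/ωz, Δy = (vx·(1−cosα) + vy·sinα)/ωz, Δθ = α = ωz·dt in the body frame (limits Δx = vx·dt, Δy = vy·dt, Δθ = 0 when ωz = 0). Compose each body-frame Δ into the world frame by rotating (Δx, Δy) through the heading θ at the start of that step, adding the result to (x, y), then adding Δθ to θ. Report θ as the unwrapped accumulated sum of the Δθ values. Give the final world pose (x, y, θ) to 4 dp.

(-0.1947, 0.1037, -0.2939)

step 1: ξ=(vx,vy,ωz)=(-0.1200, 0.0600, -0.1515), dt=0.8 → body Δ=(-0.0929, 0.0537, -0.1212) → world pose (-0.0929, 0.0537, -0.1212)
step 2: ξ=(vx,vy,ωz)=(-0.0700, -0.1300, -0.3030), dt=1.2 → body Δ=(-0.1102, -0.1375, -0.3636) → world pose (-0.2189, -0.0695, -0.4848)
step 3: ξ=(vx,vy,ωz)=(0.0850, 0.0950, 0.4091), dt=0.8 → body Δ=(0.0545, 0.0857, 0.3273) → world pose (-0.1308, -0.0190, -0.1576)
step 4: ξ=(vx,vy,ωz)=(-0.0350, 0.0050, -0.1061), dt=2.0 → body Δ=(-0.0684, 0.0173, -0.2121) → world pose (-0.1956, 0.0088, -0.3697)
step 5: ξ=(vx,vy,ωz)=(-0.0600, 0.1800, 0.1515), dt=0.5 → body Δ=(-0.0334, 0.0888, 0.0758) → world pose (-0.1947, 0.1037, -0.2939)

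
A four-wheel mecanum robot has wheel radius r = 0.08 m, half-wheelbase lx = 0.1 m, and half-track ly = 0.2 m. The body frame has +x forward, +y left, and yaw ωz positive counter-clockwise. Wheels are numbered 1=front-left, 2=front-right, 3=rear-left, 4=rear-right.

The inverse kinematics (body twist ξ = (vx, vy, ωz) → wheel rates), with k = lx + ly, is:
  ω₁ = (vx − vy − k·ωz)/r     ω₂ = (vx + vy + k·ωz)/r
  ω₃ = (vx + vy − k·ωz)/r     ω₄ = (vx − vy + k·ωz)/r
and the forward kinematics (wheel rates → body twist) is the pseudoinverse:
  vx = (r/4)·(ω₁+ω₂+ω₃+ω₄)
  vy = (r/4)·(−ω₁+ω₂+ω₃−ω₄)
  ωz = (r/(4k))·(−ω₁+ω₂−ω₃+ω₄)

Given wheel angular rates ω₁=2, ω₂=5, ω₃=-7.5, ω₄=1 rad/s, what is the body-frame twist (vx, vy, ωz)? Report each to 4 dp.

k = lx + ly = 0.1 + 0.2 = 0.3000
ω₁+ω₂+ω₃+ω₄ = 0.5000  →  vx = (0.08/4)·0.5000 = 0.0100
−ω₁+ω₂+ω₃−ω₄ = -5.5000  →  vy = (0.08/4)·-5.5000 = -0.1100
−ω₁+ω₂−ω₃+ω₄ = 11.5000  →  ωz = (0.08/1.2000)·11.5000 = 0.7667

(0.0100, -0.1100, 0.7667)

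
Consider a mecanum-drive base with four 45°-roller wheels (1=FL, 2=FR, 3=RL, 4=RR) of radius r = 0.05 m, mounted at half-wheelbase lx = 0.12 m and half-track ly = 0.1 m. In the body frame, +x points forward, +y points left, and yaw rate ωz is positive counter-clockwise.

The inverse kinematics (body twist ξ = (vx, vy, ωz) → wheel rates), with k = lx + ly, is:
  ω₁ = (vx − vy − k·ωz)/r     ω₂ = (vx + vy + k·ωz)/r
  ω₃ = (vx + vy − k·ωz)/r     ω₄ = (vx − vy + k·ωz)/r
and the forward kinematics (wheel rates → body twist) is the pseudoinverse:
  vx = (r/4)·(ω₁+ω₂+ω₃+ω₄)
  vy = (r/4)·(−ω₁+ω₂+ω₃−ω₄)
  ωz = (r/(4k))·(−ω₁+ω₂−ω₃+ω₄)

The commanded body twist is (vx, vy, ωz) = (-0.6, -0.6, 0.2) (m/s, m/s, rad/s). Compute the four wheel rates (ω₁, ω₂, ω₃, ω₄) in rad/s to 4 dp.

(-0.8800, -23.1200, -24.8800, 0.8800)

k = lx + ly = 0.12 + 0.1 = 0.2200;  k·ωz = 0.2200·0.2 = 0.0440
ω₁ (FL) = (vx − vy − k·ωz)/r = -0.0440/0.05 = -0.8800
ω₂ (FR) = (vx + vy + k·ωz)/r = -1.1560/0.05 = -23.1200
ω₃ (RL) = (vx + vy − k·ωz)/r = -1.2440/0.05 = -24.8800
ω₄ (RR) = (vx − vy + k·ωz)/r = 0.0440/0.05 = 0.8800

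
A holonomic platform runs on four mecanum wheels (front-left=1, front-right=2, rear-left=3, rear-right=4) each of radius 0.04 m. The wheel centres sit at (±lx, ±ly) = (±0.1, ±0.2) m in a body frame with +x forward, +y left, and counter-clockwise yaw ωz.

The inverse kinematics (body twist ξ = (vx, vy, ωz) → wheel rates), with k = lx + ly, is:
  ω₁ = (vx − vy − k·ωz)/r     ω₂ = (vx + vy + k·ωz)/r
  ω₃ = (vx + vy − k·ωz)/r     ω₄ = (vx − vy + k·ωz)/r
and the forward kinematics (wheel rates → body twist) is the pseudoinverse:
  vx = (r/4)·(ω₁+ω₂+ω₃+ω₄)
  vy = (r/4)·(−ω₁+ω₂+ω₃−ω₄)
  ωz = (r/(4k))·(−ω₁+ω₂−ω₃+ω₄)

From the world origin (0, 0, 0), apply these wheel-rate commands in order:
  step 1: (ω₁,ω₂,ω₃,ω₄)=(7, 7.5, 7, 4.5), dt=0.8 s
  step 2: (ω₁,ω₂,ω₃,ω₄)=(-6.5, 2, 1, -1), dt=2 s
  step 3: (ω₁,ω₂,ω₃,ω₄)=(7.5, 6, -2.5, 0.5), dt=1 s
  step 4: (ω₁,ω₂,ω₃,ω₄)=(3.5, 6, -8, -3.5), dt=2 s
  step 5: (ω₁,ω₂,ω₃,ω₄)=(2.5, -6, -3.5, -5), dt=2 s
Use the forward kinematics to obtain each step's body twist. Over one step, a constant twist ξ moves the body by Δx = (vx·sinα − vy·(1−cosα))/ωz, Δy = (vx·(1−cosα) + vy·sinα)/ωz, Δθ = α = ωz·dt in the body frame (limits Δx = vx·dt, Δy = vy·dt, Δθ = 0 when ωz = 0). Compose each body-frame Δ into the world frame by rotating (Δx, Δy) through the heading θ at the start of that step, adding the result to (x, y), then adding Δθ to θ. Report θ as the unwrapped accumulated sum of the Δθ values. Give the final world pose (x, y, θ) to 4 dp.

(0.0773, -0.0842, 0.2300)

step 1: ξ=(vx,vy,ωz)=(0.2600, 0.0300, -0.0667), dt=0.8 → body Δ=(0.2085, 0.0184, -0.0533) → world pose (0.2085, 0.0184, -0.0533)
step 2: ξ=(vx,vy,ωz)=(-0.0450, 0.1050, 0.2167), dt=2.0 → body Δ=(-0.1320, 0.1843, 0.4333) → world pose (0.0866, 0.2095, 0.3800)
step 3: ξ=(vx,vy,ωz)=(0.1150, -0.0450, 0.0500), dt=1.0 → body Δ=(0.1161, -0.0421, 0.0500) → world pose (0.2100, 0.2135, 0.4300)
step 4: ξ=(vx,vy,ωz)=(-0.0200, -0.0200, 0.2333), dt=2.0 → body Δ=(-0.0294, -0.0477, 0.4667) → world pose (0.2031, 0.1578, 0.8967)
step 5: ξ=(vx,vy,ωz)=(-0.1200, -0.0700, -0.3333), dt=2.0 → body Δ=(-0.2676, -0.0528, -0.6667) → world pose (0.0773, -0.0842, 0.2300)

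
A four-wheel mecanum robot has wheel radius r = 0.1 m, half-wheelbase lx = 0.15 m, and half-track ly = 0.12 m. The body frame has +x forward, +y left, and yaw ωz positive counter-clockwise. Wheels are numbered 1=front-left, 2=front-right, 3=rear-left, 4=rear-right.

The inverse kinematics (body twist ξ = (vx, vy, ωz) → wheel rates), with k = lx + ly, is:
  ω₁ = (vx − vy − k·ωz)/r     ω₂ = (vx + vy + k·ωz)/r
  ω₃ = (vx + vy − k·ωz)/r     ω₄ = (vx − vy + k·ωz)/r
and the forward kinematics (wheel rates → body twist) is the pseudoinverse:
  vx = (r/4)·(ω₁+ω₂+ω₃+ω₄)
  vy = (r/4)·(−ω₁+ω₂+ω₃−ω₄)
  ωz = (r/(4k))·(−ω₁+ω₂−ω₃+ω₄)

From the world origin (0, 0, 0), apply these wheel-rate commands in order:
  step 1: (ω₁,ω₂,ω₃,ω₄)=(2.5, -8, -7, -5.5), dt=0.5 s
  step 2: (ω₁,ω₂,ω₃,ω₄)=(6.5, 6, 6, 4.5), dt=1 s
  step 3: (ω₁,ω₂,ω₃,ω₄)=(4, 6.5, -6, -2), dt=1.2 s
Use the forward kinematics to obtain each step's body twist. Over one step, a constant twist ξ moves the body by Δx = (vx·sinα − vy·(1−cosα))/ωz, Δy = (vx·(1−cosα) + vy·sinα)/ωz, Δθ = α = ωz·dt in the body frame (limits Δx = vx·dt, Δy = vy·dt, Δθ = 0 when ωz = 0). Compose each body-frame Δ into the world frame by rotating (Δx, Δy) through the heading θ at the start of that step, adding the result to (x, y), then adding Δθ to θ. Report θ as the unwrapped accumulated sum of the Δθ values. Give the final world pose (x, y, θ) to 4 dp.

(0.3249, -0.4179, 0.1204)

step 1: ξ=(vx,vy,ωz)=(-0.4500, -0.3000, -0.8333), dt=0.5 → body Δ=(-0.2493, -0.0995, -0.4167) → world pose (-0.2493, -0.0995, -0.4167)
step 2: ξ=(vx,vy,ωz)=(0.5750, 0.0250, -0.1852), dt=1.0 → body Δ=(0.5740, -0.0282, -0.1852) → world pose (0.2641, -0.3576, -0.6019)
step 3: ξ=(vx,vy,ωz)=(0.0625, -0.0375, 0.6019), dt=1.2 → body Δ=(0.0842, -0.0153, 0.7222) → world pose (0.3249, -0.4179, 0.1204)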